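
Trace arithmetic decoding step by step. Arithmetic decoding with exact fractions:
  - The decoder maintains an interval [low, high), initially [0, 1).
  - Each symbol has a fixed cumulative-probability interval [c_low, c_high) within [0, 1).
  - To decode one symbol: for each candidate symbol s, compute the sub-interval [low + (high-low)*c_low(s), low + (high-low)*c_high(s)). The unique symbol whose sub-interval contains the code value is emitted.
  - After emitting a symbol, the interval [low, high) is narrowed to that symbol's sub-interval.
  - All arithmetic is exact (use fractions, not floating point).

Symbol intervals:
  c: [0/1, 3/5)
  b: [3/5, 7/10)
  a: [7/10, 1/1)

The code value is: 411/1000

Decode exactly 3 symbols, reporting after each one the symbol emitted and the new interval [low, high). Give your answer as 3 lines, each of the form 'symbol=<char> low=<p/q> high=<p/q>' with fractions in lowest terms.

Step 1: interval [0/1, 1/1), width = 1/1 - 0/1 = 1/1
  'c': [0/1 + 1/1*0/1, 0/1 + 1/1*3/5) = [0/1, 3/5) <- contains code 411/1000
  'b': [0/1 + 1/1*3/5, 0/1 + 1/1*7/10) = [3/5, 7/10)
  'a': [0/1 + 1/1*7/10, 0/1 + 1/1*1/1) = [7/10, 1/1)
  emit 'c', narrow to [0/1, 3/5)
Step 2: interval [0/1, 3/5), width = 3/5 - 0/1 = 3/5
  'c': [0/1 + 3/5*0/1, 0/1 + 3/5*3/5) = [0/1, 9/25)
  'b': [0/1 + 3/5*3/5, 0/1 + 3/5*7/10) = [9/25, 21/50) <- contains code 411/1000
  'a': [0/1 + 3/5*7/10, 0/1 + 3/5*1/1) = [21/50, 3/5)
  emit 'b', narrow to [9/25, 21/50)
Step 3: interval [9/25, 21/50), width = 21/50 - 9/25 = 3/50
  'c': [9/25 + 3/50*0/1, 9/25 + 3/50*3/5) = [9/25, 99/250)
  'b': [9/25 + 3/50*3/5, 9/25 + 3/50*7/10) = [99/250, 201/500)
  'a': [9/25 + 3/50*7/10, 9/25 + 3/50*1/1) = [201/500, 21/50) <- contains code 411/1000
  emit 'a', narrow to [201/500, 21/50)

Answer: symbol=c low=0/1 high=3/5
symbol=b low=9/25 high=21/50
symbol=a low=201/500 high=21/50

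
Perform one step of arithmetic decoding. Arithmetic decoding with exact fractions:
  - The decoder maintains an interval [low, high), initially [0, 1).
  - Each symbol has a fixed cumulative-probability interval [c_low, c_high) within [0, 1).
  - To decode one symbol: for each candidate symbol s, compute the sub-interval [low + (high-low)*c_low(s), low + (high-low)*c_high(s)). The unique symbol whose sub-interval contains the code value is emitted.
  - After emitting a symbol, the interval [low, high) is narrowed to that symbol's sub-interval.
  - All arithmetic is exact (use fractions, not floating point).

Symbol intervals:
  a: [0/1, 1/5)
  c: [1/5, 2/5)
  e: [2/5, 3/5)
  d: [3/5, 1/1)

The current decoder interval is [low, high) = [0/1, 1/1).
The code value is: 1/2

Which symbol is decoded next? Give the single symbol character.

Answer: e

Derivation:
Interval width = high − low = 1/1 − 0/1 = 1/1
Scaled code = (code − low) / width = (1/2 − 0/1) / 1/1 = 1/2
  a: [0/1, 1/5) 
  c: [1/5, 2/5) 
  e: [2/5, 3/5) ← scaled code falls here ✓
  d: [3/5, 1/1) 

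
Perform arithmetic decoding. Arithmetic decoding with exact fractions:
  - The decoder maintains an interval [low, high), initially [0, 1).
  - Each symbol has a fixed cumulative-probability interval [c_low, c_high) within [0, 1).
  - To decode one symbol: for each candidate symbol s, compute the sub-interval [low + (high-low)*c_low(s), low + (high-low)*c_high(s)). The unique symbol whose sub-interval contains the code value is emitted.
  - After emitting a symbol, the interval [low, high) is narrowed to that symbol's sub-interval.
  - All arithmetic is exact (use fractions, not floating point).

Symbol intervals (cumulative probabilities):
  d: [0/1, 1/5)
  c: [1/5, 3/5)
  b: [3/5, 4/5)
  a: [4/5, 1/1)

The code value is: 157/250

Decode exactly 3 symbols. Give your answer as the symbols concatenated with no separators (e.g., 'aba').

Answer: bdb

Derivation:
Step 1: interval [0/1, 1/1), width = 1/1 - 0/1 = 1/1
  'd': [0/1 + 1/1*0/1, 0/1 + 1/1*1/5) = [0/1, 1/5)
  'c': [0/1 + 1/1*1/5, 0/1 + 1/1*3/5) = [1/5, 3/5)
  'b': [0/1 + 1/1*3/5, 0/1 + 1/1*4/5) = [3/5, 4/5) <- contains code 157/250
  'a': [0/1 + 1/1*4/5, 0/1 + 1/1*1/1) = [4/5, 1/1)
  emit 'b', narrow to [3/5, 4/5)
Step 2: interval [3/5, 4/5), width = 4/5 - 3/5 = 1/5
  'd': [3/5 + 1/5*0/1, 3/5 + 1/5*1/5) = [3/5, 16/25) <- contains code 157/250
  'c': [3/5 + 1/5*1/5, 3/5 + 1/5*3/5) = [16/25, 18/25)
  'b': [3/5 + 1/5*3/5, 3/5 + 1/5*4/5) = [18/25, 19/25)
  'a': [3/5 + 1/5*4/5, 3/5 + 1/5*1/1) = [19/25, 4/5)
  emit 'd', narrow to [3/5, 16/25)
Step 3: interval [3/5, 16/25), width = 16/25 - 3/5 = 1/25
  'd': [3/5 + 1/25*0/1, 3/5 + 1/25*1/5) = [3/5, 76/125)
  'c': [3/5 + 1/25*1/5, 3/5 + 1/25*3/5) = [76/125, 78/125)
  'b': [3/5 + 1/25*3/5, 3/5 + 1/25*4/5) = [78/125, 79/125) <- contains code 157/250
  'a': [3/5 + 1/25*4/5, 3/5 + 1/25*1/1) = [79/125, 16/25)
  emit 'b', narrow to [78/125, 79/125)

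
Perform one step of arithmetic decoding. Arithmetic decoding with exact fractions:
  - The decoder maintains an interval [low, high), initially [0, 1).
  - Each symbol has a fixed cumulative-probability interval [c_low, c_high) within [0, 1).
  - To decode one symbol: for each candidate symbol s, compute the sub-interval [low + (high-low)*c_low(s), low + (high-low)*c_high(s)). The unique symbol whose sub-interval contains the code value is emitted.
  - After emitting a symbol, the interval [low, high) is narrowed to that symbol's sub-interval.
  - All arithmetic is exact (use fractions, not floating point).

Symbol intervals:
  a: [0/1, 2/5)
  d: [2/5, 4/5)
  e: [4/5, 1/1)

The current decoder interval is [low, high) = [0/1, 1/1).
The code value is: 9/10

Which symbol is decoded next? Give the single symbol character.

Answer: e

Derivation:
Interval width = high − low = 1/1 − 0/1 = 1/1
Scaled code = (code − low) / width = (9/10 − 0/1) / 1/1 = 9/10
  a: [0/1, 2/5) 
  d: [2/5, 4/5) 
  e: [4/5, 1/1) ← scaled code falls here ✓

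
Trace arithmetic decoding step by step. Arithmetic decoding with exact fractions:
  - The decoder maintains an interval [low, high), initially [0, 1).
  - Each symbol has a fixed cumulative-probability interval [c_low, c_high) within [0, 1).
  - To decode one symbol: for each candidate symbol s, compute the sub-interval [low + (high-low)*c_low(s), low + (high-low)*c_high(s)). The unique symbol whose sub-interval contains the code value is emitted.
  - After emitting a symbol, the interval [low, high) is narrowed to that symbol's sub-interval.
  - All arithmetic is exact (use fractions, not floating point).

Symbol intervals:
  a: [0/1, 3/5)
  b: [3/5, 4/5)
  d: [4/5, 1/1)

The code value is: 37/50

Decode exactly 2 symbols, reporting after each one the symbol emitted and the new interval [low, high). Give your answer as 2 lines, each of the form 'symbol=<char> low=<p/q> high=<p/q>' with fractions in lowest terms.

Answer: symbol=b low=3/5 high=4/5
symbol=b low=18/25 high=19/25

Derivation:
Step 1: interval [0/1, 1/1), width = 1/1 - 0/1 = 1/1
  'a': [0/1 + 1/1*0/1, 0/1 + 1/1*3/5) = [0/1, 3/5)
  'b': [0/1 + 1/1*3/5, 0/1 + 1/1*4/5) = [3/5, 4/5) <- contains code 37/50
  'd': [0/1 + 1/1*4/5, 0/1 + 1/1*1/1) = [4/5, 1/1)
  emit 'b', narrow to [3/5, 4/5)
Step 2: interval [3/5, 4/5), width = 4/5 - 3/5 = 1/5
  'a': [3/5 + 1/5*0/1, 3/5 + 1/5*3/5) = [3/5, 18/25)
  'b': [3/5 + 1/5*3/5, 3/5 + 1/5*4/5) = [18/25, 19/25) <- contains code 37/50
  'd': [3/5 + 1/5*4/5, 3/5 + 1/5*1/1) = [19/25, 4/5)
  emit 'b', narrow to [18/25, 19/25)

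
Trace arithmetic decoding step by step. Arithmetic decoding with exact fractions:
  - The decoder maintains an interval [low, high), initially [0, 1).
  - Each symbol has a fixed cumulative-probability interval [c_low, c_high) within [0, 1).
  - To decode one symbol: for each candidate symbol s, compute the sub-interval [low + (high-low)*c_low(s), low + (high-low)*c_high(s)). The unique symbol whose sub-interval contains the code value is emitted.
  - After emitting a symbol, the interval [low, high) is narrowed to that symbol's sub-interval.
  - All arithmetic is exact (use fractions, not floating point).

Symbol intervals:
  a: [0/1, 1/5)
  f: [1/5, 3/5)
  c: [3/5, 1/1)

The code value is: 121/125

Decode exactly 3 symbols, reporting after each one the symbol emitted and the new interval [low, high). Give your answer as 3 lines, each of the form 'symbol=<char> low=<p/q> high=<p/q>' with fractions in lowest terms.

Answer: symbol=c low=3/5 high=1/1
symbol=c low=21/25 high=1/1
symbol=c low=117/125 high=1/1

Derivation:
Step 1: interval [0/1, 1/1), width = 1/1 - 0/1 = 1/1
  'a': [0/1 + 1/1*0/1, 0/1 + 1/1*1/5) = [0/1, 1/5)
  'f': [0/1 + 1/1*1/5, 0/1 + 1/1*3/5) = [1/5, 3/5)
  'c': [0/1 + 1/1*3/5, 0/1 + 1/1*1/1) = [3/5, 1/1) <- contains code 121/125
  emit 'c', narrow to [3/5, 1/1)
Step 2: interval [3/5, 1/1), width = 1/1 - 3/5 = 2/5
  'a': [3/5 + 2/5*0/1, 3/5 + 2/5*1/5) = [3/5, 17/25)
  'f': [3/5 + 2/5*1/5, 3/5 + 2/5*3/5) = [17/25, 21/25)
  'c': [3/5 + 2/5*3/5, 3/5 + 2/5*1/1) = [21/25, 1/1) <- contains code 121/125
  emit 'c', narrow to [21/25, 1/1)
Step 3: interval [21/25, 1/1), width = 1/1 - 21/25 = 4/25
  'a': [21/25 + 4/25*0/1, 21/25 + 4/25*1/5) = [21/25, 109/125)
  'f': [21/25 + 4/25*1/5, 21/25 + 4/25*3/5) = [109/125, 117/125)
  'c': [21/25 + 4/25*3/5, 21/25 + 4/25*1/1) = [117/125, 1/1) <- contains code 121/125
  emit 'c', narrow to [117/125, 1/1)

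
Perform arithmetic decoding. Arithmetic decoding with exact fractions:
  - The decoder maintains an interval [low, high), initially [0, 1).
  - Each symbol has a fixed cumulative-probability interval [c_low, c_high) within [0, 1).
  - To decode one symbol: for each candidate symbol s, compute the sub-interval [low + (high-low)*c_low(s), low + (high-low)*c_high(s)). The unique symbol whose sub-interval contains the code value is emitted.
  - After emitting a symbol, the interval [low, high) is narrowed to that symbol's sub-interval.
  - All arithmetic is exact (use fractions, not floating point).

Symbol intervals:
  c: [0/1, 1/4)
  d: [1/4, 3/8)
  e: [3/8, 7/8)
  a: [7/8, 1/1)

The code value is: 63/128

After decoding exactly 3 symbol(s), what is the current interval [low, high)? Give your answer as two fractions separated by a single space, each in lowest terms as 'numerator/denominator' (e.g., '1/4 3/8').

Step 1: interval [0/1, 1/1), width = 1/1 - 0/1 = 1/1
  'c': [0/1 + 1/1*0/1, 0/1 + 1/1*1/4) = [0/1, 1/4)
  'd': [0/1 + 1/1*1/4, 0/1 + 1/1*3/8) = [1/4, 3/8)
  'e': [0/1 + 1/1*3/8, 0/1 + 1/1*7/8) = [3/8, 7/8) <- contains code 63/128
  'a': [0/1 + 1/1*7/8, 0/1 + 1/1*1/1) = [7/8, 1/1)
  emit 'e', narrow to [3/8, 7/8)
Step 2: interval [3/8, 7/8), width = 7/8 - 3/8 = 1/2
  'c': [3/8 + 1/2*0/1, 3/8 + 1/2*1/4) = [3/8, 1/2) <- contains code 63/128
  'd': [3/8 + 1/2*1/4, 3/8 + 1/2*3/8) = [1/2, 9/16)
  'e': [3/8 + 1/2*3/8, 3/8 + 1/2*7/8) = [9/16, 13/16)
  'a': [3/8 + 1/2*7/8, 3/8 + 1/2*1/1) = [13/16, 7/8)
  emit 'c', narrow to [3/8, 1/2)
Step 3: interval [3/8, 1/2), width = 1/2 - 3/8 = 1/8
  'c': [3/8 + 1/8*0/1, 3/8 + 1/8*1/4) = [3/8, 13/32)
  'd': [3/8 + 1/8*1/4, 3/8 + 1/8*3/8) = [13/32, 27/64)
  'e': [3/8 + 1/8*3/8, 3/8 + 1/8*7/8) = [27/64, 31/64)
  'a': [3/8 + 1/8*7/8, 3/8 + 1/8*1/1) = [31/64, 1/2) <- contains code 63/128
  emit 'a', narrow to [31/64, 1/2)

Answer: 31/64 1/2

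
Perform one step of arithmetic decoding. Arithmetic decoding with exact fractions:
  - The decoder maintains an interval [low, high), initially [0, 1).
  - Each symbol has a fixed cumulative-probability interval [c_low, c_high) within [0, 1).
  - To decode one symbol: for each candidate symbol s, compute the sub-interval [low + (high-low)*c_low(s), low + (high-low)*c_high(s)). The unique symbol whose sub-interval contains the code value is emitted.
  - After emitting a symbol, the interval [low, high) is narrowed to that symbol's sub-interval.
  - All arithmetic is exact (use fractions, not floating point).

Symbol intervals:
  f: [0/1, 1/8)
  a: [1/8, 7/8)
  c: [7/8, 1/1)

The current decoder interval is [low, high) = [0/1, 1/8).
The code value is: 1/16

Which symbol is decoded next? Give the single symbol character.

Interval width = high − low = 1/8 − 0/1 = 1/8
Scaled code = (code − low) / width = (1/16 − 0/1) / 1/8 = 1/2
  f: [0/1, 1/8) 
  a: [1/8, 7/8) ← scaled code falls here ✓
  c: [7/8, 1/1) 

Answer: a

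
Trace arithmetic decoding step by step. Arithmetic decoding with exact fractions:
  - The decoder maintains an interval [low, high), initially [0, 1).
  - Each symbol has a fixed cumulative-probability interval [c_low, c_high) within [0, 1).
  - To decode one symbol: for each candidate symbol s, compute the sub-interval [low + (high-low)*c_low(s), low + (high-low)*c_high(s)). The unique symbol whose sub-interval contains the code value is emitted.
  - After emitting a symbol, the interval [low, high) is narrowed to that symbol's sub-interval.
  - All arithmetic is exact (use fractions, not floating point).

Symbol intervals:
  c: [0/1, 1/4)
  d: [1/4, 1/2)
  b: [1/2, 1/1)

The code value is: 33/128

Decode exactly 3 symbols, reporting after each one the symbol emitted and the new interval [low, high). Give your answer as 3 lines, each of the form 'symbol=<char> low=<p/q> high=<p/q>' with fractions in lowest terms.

Answer: symbol=d low=1/4 high=1/2
symbol=c low=1/4 high=5/16
symbol=c low=1/4 high=17/64

Derivation:
Step 1: interval [0/1, 1/1), width = 1/1 - 0/1 = 1/1
  'c': [0/1 + 1/1*0/1, 0/1 + 1/1*1/4) = [0/1, 1/4)
  'd': [0/1 + 1/1*1/4, 0/1 + 1/1*1/2) = [1/4, 1/2) <- contains code 33/128
  'b': [0/1 + 1/1*1/2, 0/1 + 1/1*1/1) = [1/2, 1/1)
  emit 'd', narrow to [1/4, 1/2)
Step 2: interval [1/4, 1/2), width = 1/2 - 1/4 = 1/4
  'c': [1/4 + 1/4*0/1, 1/4 + 1/4*1/4) = [1/4, 5/16) <- contains code 33/128
  'd': [1/4 + 1/4*1/4, 1/4 + 1/4*1/2) = [5/16, 3/8)
  'b': [1/4 + 1/4*1/2, 1/4 + 1/4*1/1) = [3/8, 1/2)
  emit 'c', narrow to [1/4, 5/16)
Step 3: interval [1/4, 5/16), width = 5/16 - 1/4 = 1/16
  'c': [1/4 + 1/16*0/1, 1/4 + 1/16*1/4) = [1/4, 17/64) <- contains code 33/128
  'd': [1/4 + 1/16*1/4, 1/4 + 1/16*1/2) = [17/64, 9/32)
  'b': [1/4 + 1/16*1/2, 1/4 + 1/16*1/1) = [9/32, 5/16)
  emit 'c', narrow to [1/4, 17/64)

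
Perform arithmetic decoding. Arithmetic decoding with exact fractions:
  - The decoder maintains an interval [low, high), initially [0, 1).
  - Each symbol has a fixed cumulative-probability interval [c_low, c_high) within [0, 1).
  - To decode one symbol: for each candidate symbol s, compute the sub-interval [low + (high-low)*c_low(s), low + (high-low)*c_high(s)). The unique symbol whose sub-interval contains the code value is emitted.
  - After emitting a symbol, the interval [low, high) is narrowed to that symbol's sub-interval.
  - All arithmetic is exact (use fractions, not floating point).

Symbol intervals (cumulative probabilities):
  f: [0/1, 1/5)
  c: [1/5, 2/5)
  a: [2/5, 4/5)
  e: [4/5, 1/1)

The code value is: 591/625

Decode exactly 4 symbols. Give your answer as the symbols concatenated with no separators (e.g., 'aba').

Answer: eaef

Derivation:
Step 1: interval [0/1, 1/1), width = 1/1 - 0/1 = 1/1
  'f': [0/1 + 1/1*0/1, 0/1 + 1/1*1/5) = [0/1, 1/5)
  'c': [0/1 + 1/1*1/5, 0/1 + 1/1*2/5) = [1/5, 2/5)
  'a': [0/1 + 1/1*2/5, 0/1 + 1/1*4/5) = [2/5, 4/5)
  'e': [0/1 + 1/1*4/5, 0/1 + 1/1*1/1) = [4/5, 1/1) <- contains code 591/625
  emit 'e', narrow to [4/5, 1/1)
Step 2: interval [4/5, 1/1), width = 1/1 - 4/5 = 1/5
  'f': [4/5 + 1/5*0/1, 4/5 + 1/5*1/5) = [4/5, 21/25)
  'c': [4/5 + 1/5*1/5, 4/5 + 1/5*2/5) = [21/25, 22/25)
  'a': [4/5 + 1/5*2/5, 4/5 + 1/5*4/5) = [22/25, 24/25) <- contains code 591/625
  'e': [4/5 + 1/5*4/5, 4/5 + 1/5*1/1) = [24/25, 1/1)
  emit 'a', narrow to [22/25, 24/25)
Step 3: interval [22/25, 24/25), width = 24/25 - 22/25 = 2/25
  'f': [22/25 + 2/25*0/1, 22/25 + 2/25*1/5) = [22/25, 112/125)
  'c': [22/25 + 2/25*1/5, 22/25 + 2/25*2/5) = [112/125, 114/125)
  'a': [22/25 + 2/25*2/5, 22/25 + 2/25*4/5) = [114/125, 118/125)
  'e': [22/25 + 2/25*4/5, 22/25 + 2/25*1/1) = [118/125, 24/25) <- contains code 591/625
  emit 'e', narrow to [118/125, 24/25)
Step 4: interval [118/125, 24/25), width = 24/25 - 118/125 = 2/125
  'f': [118/125 + 2/125*0/1, 118/125 + 2/125*1/5) = [118/125, 592/625) <- contains code 591/625
  'c': [118/125 + 2/125*1/5, 118/125 + 2/125*2/5) = [592/625, 594/625)
  'a': [118/125 + 2/125*2/5, 118/125 + 2/125*4/5) = [594/625, 598/625)
  'e': [118/125 + 2/125*4/5, 118/125 + 2/125*1/1) = [598/625, 24/25)
  emit 'f', narrow to [118/125, 592/625)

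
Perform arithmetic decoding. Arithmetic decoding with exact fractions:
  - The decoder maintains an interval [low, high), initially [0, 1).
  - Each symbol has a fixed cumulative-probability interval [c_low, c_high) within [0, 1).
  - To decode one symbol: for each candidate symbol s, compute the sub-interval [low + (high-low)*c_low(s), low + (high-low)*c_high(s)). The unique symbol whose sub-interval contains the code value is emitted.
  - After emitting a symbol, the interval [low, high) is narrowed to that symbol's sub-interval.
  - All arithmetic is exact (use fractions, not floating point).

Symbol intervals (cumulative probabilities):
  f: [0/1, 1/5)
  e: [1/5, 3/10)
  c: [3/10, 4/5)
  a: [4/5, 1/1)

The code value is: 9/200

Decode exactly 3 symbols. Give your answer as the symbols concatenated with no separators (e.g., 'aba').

Step 1: interval [0/1, 1/1), width = 1/1 - 0/1 = 1/1
  'f': [0/1 + 1/1*0/1, 0/1 + 1/1*1/5) = [0/1, 1/5) <- contains code 9/200
  'e': [0/1 + 1/1*1/5, 0/1 + 1/1*3/10) = [1/5, 3/10)
  'c': [0/1 + 1/1*3/10, 0/1 + 1/1*4/5) = [3/10, 4/5)
  'a': [0/1 + 1/1*4/5, 0/1 + 1/1*1/1) = [4/5, 1/1)
  emit 'f', narrow to [0/1, 1/5)
Step 2: interval [0/1, 1/5), width = 1/5 - 0/1 = 1/5
  'f': [0/1 + 1/5*0/1, 0/1 + 1/5*1/5) = [0/1, 1/25)
  'e': [0/1 + 1/5*1/5, 0/1 + 1/5*3/10) = [1/25, 3/50) <- contains code 9/200
  'c': [0/1 + 1/5*3/10, 0/1 + 1/5*4/5) = [3/50, 4/25)
  'a': [0/1 + 1/5*4/5, 0/1 + 1/5*1/1) = [4/25, 1/5)
  emit 'e', narrow to [1/25, 3/50)
Step 3: interval [1/25, 3/50), width = 3/50 - 1/25 = 1/50
  'f': [1/25 + 1/50*0/1, 1/25 + 1/50*1/5) = [1/25, 11/250)
  'e': [1/25 + 1/50*1/5, 1/25 + 1/50*3/10) = [11/250, 23/500) <- contains code 9/200
  'c': [1/25 + 1/50*3/10, 1/25 + 1/50*4/5) = [23/500, 7/125)
  'a': [1/25 + 1/50*4/5, 1/25 + 1/50*1/1) = [7/125, 3/50)
  emit 'e', narrow to [11/250, 23/500)

Answer: fee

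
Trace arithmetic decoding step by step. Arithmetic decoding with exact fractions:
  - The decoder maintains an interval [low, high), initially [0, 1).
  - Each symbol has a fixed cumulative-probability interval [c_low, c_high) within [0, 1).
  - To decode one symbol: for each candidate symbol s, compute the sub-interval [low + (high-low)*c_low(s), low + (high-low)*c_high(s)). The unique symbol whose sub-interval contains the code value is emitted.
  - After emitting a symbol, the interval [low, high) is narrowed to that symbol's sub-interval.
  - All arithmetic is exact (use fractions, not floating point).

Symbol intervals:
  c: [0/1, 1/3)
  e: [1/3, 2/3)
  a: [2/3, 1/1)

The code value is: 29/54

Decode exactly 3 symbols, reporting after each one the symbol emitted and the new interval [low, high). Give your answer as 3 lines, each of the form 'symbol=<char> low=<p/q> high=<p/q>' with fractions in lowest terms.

Step 1: interval [0/1, 1/1), width = 1/1 - 0/1 = 1/1
  'c': [0/1 + 1/1*0/1, 0/1 + 1/1*1/3) = [0/1, 1/3)
  'e': [0/1 + 1/1*1/3, 0/1 + 1/1*2/3) = [1/3, 2/3) <- contains code 29/54
  'a': [0/1 + 1/1*2/3, 0/1 + 1/1*1/1) = [2/3, 1/1)
  emit 'e', narrow to [1/3, 2/3)
Step 2: interval [1/3, 2/3), width = 2/3 - 1/3 = 1/3
  'c': [1/3 + 1/3*0/1, 1/3 + 1/3*1/3) = [1/3, 4/9)
  'e': [1/3 + 1/3*1/3, 1/3 + 1/3*2/3) = [4/9, 5/9) <- contains code 29/54
  'a': [1/3 + 1/3*2/3, 1/3 + 1/3*1/1) = [5/9, 2/3)
  emit 'e', narrow to [4/9, 5/9)
Step 3: interval [4/9, 5/9), width = 5/9 - 4/9 = 1/9
  'c': [4/9 + 1/9*0/1, 4/9 + 1/9*1/3) = [4/9, 13/27)
  'e': [4/9 + 1/9*1/3, 4/9 + 1/9*2/3) = [13/27, 14/27)
  'a': [4/9 + 1/9*2/3, 4/9 + 1/9*1/1) = [14/27, 5/9) <- contains code 29/54
  emit 'a', narrow to [14/27, 5/9)

Answer: symbol=e low=1/3 high=2/3
symbol=e low=4/9 high=5/9
symbol=a low=14/27 high=5/9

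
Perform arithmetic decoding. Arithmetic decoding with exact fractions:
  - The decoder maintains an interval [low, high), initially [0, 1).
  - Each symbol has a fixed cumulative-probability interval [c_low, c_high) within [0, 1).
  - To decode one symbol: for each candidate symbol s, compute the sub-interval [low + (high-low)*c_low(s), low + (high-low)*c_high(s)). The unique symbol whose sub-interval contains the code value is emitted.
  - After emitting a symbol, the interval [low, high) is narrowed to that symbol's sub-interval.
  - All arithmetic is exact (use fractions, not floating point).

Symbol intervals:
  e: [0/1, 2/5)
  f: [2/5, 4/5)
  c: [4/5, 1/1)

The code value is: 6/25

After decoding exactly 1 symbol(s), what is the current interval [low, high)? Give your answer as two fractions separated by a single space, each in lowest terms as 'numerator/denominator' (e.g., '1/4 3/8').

Answer: 0/1 2/5

Derivation:
Step 1: interval [0/1, 1/1), width = 1/1 - 0/1 = 1/1
  'e': [0/1 + 1/1*0/1, 0/1 + 1/1*2/5) = [0/1, 2/5) <- contains code 6/25
  'f': [0/1 + 1/1*2/5, 0/1 + 1/1*4/5) = [2/5, 4/5)
  'c': [0/1 + 1/1*4/5, 0/1 + 1/1*1/1) = [4/5, 1/1)
  emit 'e', narrow to [0/1, 2/5)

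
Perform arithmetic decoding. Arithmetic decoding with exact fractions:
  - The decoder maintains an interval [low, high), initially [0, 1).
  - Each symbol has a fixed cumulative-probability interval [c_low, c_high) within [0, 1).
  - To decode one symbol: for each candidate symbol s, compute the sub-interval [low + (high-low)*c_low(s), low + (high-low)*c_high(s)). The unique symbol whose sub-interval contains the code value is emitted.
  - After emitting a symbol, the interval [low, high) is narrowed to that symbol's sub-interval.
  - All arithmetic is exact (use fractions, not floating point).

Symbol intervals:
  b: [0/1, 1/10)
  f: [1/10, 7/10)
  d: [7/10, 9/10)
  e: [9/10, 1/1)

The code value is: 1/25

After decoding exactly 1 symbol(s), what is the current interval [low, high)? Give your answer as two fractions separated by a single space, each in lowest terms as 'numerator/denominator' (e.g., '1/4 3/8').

Step 1: interval [0/1, 1/1), width = 1/1 - 0/1 = 1/1
  'b': [0/1 + 1/1*0/1, 0/1 + 1/1*1/10) = [0/1, 1/10) <- contains code 1/25
  'f': [0/1 + 1/1*1/10, 0/1 + 1/1*7/10) = [1/10, 7/10)
  'd': [0/1 + 1/1*7/10, 0/1 + 1/1*9/10) = [7/10, 9/10)
  'e': [0/1 + 1/1*9/10, 0/1 + 1/1*1/1) = [9/10, 1/1)
  emit 'b', narrow to [0/1, 1/10)

Answer: 0/1 1/10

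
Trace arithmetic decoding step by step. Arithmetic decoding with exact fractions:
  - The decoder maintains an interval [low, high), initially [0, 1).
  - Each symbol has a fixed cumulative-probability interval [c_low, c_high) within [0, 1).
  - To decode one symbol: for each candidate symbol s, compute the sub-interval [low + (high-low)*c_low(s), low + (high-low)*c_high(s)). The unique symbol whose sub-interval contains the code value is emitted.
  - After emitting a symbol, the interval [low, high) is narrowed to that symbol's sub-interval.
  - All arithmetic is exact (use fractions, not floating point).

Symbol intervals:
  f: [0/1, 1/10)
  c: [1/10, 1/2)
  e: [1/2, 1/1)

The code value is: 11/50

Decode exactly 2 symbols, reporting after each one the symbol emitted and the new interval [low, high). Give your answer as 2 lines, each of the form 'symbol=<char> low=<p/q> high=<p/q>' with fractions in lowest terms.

Answer: symbol=c low=1/10 high=1/2
symbol=c low=7/50 high=3/10

Derivation:
Step 1: interval [0/1, 1/1), width = 1/1 - 0/1 = 1/1
  'f': [0/1 + 1/1*0/1, 0/1 + 1/1*1/10) = [0/1, 1/10)
  'c': [0/1 + 1/1*1/10, 0/1 + 1/1*1/2) = [1/10, 1/2) <- contains code 11/50
  'e': [0/1 + 1/1*1/2, 0/1 + 1/1*1/1) = [1/2, 1/1)
  emit 'c', narrow to [1/10, 1/2)
Step 2: interval [1/10, 1/2), width = 1/2 - 1/10 = 2/5
  'f': [1/10 + 2/5*0/1, 1/10 + 2/5*1/10) = [1/10, 7/50)
  'c': [1/10 + 2/5*1/10, 1/10 + 2/5*1/2) = [7/50, 3/10) <- contains code 11/50
  'e': [1/10 + 2/5*1/2, 1/10 + 2/5*1/1) = [3/10, 1/2)
  emit 'c', narrow to [7/50, 3/10)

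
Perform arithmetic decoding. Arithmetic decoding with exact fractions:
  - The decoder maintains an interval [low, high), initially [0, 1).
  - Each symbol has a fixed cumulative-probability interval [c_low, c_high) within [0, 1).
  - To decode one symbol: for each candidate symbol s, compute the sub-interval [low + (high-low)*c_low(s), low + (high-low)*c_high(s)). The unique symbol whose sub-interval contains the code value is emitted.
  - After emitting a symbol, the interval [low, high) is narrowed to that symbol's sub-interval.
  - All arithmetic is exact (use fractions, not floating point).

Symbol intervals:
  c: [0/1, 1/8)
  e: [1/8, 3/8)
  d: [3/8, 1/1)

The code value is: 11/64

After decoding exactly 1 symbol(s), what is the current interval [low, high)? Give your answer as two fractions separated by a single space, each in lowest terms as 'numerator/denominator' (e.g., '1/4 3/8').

Answer: 1/8 3/8

Derivation:
Step 1: interval [0/1, 1/1), width = 1/1 - 0/1 = 1/1
  'c': [0/1 + 1/1*0/1, 0/1 + 1/1*1/8) = [0/1, 1/8)
  'e': [0/1 + 1/1*1/8, 0/1 + 1/1*3/8) = [1/8, 3/8) <- contains code 11/64
  'd': [0/1 + 1/1*3/8, 0/1 + 1/1*1/1) = [3/8, 1/1)
  emit 'e', narrow to [1/8, 3/8)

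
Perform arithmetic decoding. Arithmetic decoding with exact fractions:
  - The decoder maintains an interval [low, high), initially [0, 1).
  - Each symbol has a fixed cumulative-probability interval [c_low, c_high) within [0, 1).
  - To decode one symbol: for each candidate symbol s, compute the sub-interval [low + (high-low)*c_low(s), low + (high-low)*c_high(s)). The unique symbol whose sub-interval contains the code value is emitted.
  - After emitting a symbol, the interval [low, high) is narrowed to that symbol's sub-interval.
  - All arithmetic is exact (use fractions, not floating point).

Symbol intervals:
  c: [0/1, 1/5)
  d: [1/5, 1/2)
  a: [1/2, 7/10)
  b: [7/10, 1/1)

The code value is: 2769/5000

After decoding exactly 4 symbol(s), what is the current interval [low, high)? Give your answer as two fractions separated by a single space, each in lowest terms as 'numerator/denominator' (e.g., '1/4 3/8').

Answer: 69/125 1389/2500

Derivation:
Step 1: interval [0/1, 1/1), width = 1/1 - 0/1 = 1/1
  'c': [0/1 + 1/1*0/1, 0/1 + 1/1*1/5) = [0/1, 1/5)
  'd': [0/1 + 1/1*1/5, 0/1 + 1/1*1/2) = [1/5, 1/2)
  'a': [0/1 + 1/1*1/2, 0/1 + 1/1*7/10) = [1/2, 7/10) <- contains code 2769/5000
  'b': [0/1 + 1/1*7/10, 0/1 + 1/1*1/1) = [7/10, 1/1)
  emit 'a', narrow to [1/2, 7/10)
Step 2: interval [1/2, 7/10), width = 7/10 - 1/2 = 1/5
  'c': [1/2 + 1/5*0/1, 1/2 + 1/5*1/5) = [1/2, 27/50)
  'd': [1/2 + 1/5*1/5, 1/2 + 1/5*1/2) = [27/50, 3/5) <- contains code 2769/5000
  'a': [1/2 + 1/5*1/2, 1/2 + 1/5*7/10) = [3/5, 16/25)
  'b': [1/2 + 1/5*7/10, 1/2 + 1/5*1/1) = [16/25, 7/10)
  emit 'd', narrow to [27/50, 3/5)
Step 3: interval [27/50, 3/5), width = 3/5 - 27/50 = 3/50
  'c': [27/50 + 3/50*0/1, 27/50 + 3/50*1/5) = [27/50, 69/125)
  'd': [27/50 + 3/50*1/5, 27/50 + 3/50*1/2) = [69/125, 57/100) <- contains code 2769/5000
  'a': [27/50 + 3/50*1/2, 27/50 + 3/50*7/10) = [57/100, 291/500)
  'b': [27/50 + 3/50*7/10, 27/50 + 3/50*1/1) = [291/500, 3/5)
  emit 'd', narrow to [69/125, 57/100)
Step 4: interval [69/125, 57/100), width = 57/100 - 69/125 = 9/500
  'c': [69/125 + 9/500*0/1, 69/125 + 9/500*1/5) = [69/125, 1389/2500) <- contains code 2769/5000
  'd': [69/125 + 9/500*1/5, 69/125 + 9/500*1/2) = [1389/2500, 561/1000)
  'a': [69/125 + 9/500*1/2, 69/125 + 9/500*7/10) = [561/1000, 2823/5000)
  'b': [69/125 + 9/500*7/10, 69/125 + 9/500*1/1) = [2823/5000, 57/100)
  emit 'c', narrow to [69/125, 1389/2500)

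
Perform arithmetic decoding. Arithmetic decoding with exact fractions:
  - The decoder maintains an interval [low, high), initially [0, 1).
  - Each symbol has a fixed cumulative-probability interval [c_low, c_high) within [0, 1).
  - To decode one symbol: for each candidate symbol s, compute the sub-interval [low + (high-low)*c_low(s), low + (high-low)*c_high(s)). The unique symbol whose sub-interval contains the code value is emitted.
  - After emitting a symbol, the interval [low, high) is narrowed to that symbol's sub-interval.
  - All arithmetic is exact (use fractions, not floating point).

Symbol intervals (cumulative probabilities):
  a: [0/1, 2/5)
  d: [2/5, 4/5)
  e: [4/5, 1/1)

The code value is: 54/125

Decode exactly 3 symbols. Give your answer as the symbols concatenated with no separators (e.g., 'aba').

Step 1: interval [0/1, 1/1), width = 1/1 - 0/1 = 1/1
  'a': [0/1 + 1/1*0/1, 0/1 + 1/1*2/5) = [0/1, 2/5)
  'd': [0/1 + 1/1*2/5, 0/1 + 1/1*4/5) = [2/5, 4/5) <- contains code 54/125
  'e': [0/1 + 1/1*4/5, 0/1 + 1/1*1/1) = [4/5, 1/1)
  emit 'd', narrow to [2/5, 4/5)
Step 2: interval [2/5, 4/5), width = 4/5 - 2/5 = 2/5
  'a': [2/5 + 2/5*0/1, 2/5 + 2/5*2/5) = [2/5, 14/25) <- contains code 54/125
  'd': [2/5 + 2/5*2/5, 2/5 + 2/5*4/5) = [14/25, 18/25)
  'e': [2/5 + 2/5*4/5, 2/5 + 2/5*1/1) = [18/25, 4/5)
  emit 'a', narrow to [2/5, 14/25)
Step 3: interval [2/5, 14/25), width = 14/25 - 2/5 = 4/25
  'a': [2/5 + 4/25*0/1, 2/5 + 4/25*2/5) = [2/5, 58/125) <- contains code 54/125
  'd': [2/5 + 4/25*2/5, 2/5 + 4/25*4/5) = [58/125, 66/125)
  'e': [2/5 + 4/25*4/5, 2/5 + 4/25*1/1) = [66/125, 14/25)
  emit 'a', narrow to [2/5, 58/125)

Answer: daa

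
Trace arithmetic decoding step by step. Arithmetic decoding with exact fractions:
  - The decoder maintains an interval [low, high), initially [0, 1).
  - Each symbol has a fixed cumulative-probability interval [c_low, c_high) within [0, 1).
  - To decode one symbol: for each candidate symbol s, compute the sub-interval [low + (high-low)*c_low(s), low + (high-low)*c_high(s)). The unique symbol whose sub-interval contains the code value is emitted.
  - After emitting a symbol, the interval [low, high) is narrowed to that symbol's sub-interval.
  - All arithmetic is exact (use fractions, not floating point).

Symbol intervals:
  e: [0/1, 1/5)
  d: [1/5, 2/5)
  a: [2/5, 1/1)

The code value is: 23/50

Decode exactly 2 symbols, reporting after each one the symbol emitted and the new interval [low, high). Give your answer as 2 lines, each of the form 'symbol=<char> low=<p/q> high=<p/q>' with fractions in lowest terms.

Answer: symbol=a low=2/5 high=1/1
symbol=e low=2/5 high=13/25

Derivation:
Step 1: interval [0/1, 1/1), width = 1/1 - 0/1 = 1/1
  'e': [0/1 + 1/1*0/1, 0/1 + 1/1*1/5) = [0/1, 1/5)
  'd': [0/1 + 1/1*1/5, 0/1 + 1/1*2/5) = [1/5, 2/5)
  'a': [0/1 + 1/1*2/5, 0/1 + 1/1*1/1) = [2/5, 1/1) <- contains code 23/50
  emit 'a', narrow to [2/5, 1/1)
Step 2: interval [2/5, 1/1), width = 1/1 - 2/5 = 3/5
  'e': [2/5 + 3/5*0/1, 2/5 + 3/5*1/5) = [2/5, 13/25) <- contains code 23/50
  'd': [2/5 + 3/5*1/5, 2/5 + 3/5*2/5) = [13/25, 16/25)
  'a': [2/5 + 3/5*2/5, 2/5 + 3/5*1/1) = [16/25, 1/1)
  emit 'e', narrow to [2/5, 13/25)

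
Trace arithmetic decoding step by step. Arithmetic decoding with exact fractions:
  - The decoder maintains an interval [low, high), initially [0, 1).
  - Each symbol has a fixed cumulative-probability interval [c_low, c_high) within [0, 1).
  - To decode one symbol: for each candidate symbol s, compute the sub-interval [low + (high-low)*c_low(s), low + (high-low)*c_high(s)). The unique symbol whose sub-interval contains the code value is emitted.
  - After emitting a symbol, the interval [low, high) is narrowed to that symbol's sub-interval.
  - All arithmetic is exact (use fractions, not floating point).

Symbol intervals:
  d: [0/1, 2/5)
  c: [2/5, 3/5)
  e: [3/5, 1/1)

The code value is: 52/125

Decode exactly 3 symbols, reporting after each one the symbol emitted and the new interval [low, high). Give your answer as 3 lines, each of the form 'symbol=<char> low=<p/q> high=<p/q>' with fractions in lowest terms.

Step 1: interval [0/1, 1/1), width = 1/1 - 0/1 = 1/1
  'd': [0/1 + 1/1*0/1, 0/1 + 1/1*2/5) = [0/1, 2/5)
  'c': [0/1 + 1/1*2/5, 0/1 + 1/1*3/5) = [2/5, 3/5) <- contains code 52/125
  'e': [0/1 + 1/1*3/5, 0/1 + 1/1*1/1) = [3/5, 1/1)
  emit 'c', narrow to [2/5, 3/5)
Step 2: interval [2/5, 3/5), width = 3/5 - 2/5 = 1/5
  'd': [2/5 + 1/5*0/1, 2/5 + 1/5*2/5) = [2/5, 12/25) <- contains code 52/125
  'c': [2/5 + 1/5*2/5, 2/5 + 1/5*3/5) = [12/25, 13/25)
  'e': [2/5 + 1/5*3/5, 2/5 + 1/5*1/1) = [13/25, 3/5)
  emit 'd', narrow to [2/5, 12/25)
Step 3: interval [2/5, 12/25), width = 12/25 - 2/5 = 2/25
  'd': [2/5 + 2/25*0/1, 2/5 + 2/25*2/5) = [2/5, 54/125) <- contains code 52/125
  'c': [2/5 + 2/25*2/5, 2/5 + 2/25*3/5) = [54/125, 56/125)
  'e': [2/5 + 2/25*3/5, 2/5 + 2/25*1/1) = [56/125, 12/25)
  emit 'd', narrow to [2/5, 54/125)

Answer: symbol=c low=2/5 high=3/5
symbol=d low=2/5 high=12/25
symbol=d low=2/5 high=54/125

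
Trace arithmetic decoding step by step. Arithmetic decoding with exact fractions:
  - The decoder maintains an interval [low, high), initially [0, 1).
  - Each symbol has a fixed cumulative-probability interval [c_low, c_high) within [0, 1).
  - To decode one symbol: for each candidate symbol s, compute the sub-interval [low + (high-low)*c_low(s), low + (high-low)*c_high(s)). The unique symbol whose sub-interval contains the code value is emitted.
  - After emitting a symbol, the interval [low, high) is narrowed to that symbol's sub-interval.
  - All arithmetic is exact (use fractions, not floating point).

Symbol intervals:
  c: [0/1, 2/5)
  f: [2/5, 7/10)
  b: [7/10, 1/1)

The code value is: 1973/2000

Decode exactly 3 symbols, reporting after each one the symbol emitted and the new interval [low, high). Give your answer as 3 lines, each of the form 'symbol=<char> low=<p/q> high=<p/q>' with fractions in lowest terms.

Step 1: interval [0/1, 1/1), width = 1/1 - 0/1 = 1/1
  'c': [0/1 + 1/1*0/1, 0/1 + 1/1*2/5) = [0/1, 2/5)
  'f': [0/1 + 1/1*2/5, 0/1 + 1/1*7/10) = [2/5, 7/10)
  'b': [0/1 + 1/1*7/10, 0/1 + 1/1*1/1) = [7/10, 1/1) <- contains code 1973/2000
  emit 'b', narrow to [7/10, 1/1)
Step 2: interval [7/10, 1/1), width = 1/1 - 7/10 = 3/10
  'c': [7/10 + 3/10*0/1, 7/10 + 3/10*2/5) = [7/10, 41/50)
  'f': [7/10 + 3/10*2/5, 7/10 + 3/10*7/10) = [41/50, 91/100)
  'b': [7/10 + 3/10*7/10, 7/10 + 3/10*1/1) = [91/100, 1/1) <- contains code 1973/2000
  emit 'b', narrow to [91/100, 1/1)
Step 3: interval [91/100, 1/1), width = 1/1 - 91/100 = 9/100
  'c': [91/100 + 9/100*0/1, 91/100 + 9/100*2/5) = [91/100, 473/500)
  'f': [91/100 + 9/100*2/5, 91/100 + 9/100*7/10) = [473/500, 973/1000)
  'b': [91/100 + 9/100*7/10, 91/100 + 9/100*1/1) = [973/1000, 1/1) <- contains code 1973/2000
  emit 'b', narrow to [973/1000, 1/1)

Answer: symbol=b low=7/10 high=1/1
symbol=b low=91/100 high=1/1
symbol=b low=973/1000 high=1/1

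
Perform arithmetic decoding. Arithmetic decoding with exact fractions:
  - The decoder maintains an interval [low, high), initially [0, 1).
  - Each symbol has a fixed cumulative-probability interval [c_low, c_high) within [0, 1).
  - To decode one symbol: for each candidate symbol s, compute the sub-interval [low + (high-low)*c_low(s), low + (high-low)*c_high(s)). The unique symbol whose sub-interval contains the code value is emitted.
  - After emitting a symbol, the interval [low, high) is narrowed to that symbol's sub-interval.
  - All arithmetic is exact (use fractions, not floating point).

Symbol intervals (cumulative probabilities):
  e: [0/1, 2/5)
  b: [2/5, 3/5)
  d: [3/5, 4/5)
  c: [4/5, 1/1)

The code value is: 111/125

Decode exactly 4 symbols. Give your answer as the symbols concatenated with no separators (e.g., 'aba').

Step 1: interval [0/1, 1/1), width = 1/1 - 0/1 = 1/1
  'e': [0/1 + 1/1*0/1, 0/1 + 1/1*2/5) = [0/1, 2/5)
  'b': [0/1 + 1/1*2/5, 0/1 + 1/1*3/5) = [2/5, 3/5)
  'd': [0/1 + 1/1*3/5, 0/1 + 1/1*4/5) = [3/5, 4/5)
  'c': [0/1 + 1/1*4/5, 0/1 + 1/1*1/1) = [4/5, 1/1) <- contains code 111/125
  emit 'c', narrow to [4/5, 1/1)
Step 2: interval [4/5, 1/1), width = 1/1 - 4/5 = 1/5
  'e': [4/5 + 1/5*0/1, 4/5 + 1/5*2/5) = [4/5, 22/25)
  'b': [4/5 + 1/5*2/5, 4/5 + 1/5*3/5) = [22/25, 23/25) <- contains code 111/125
  'd': [4/5 + 1/5*3/5, 4/5 + 1/5*4/5) = [23/25, 24/25)
  'c': [4/5 + 1/5*4/5, 4/5 + 1/5*1/1) = [24/25, 1/1)
  emit 'b', narrow to [22/25, 23/25)
Step 3: interval [22/25, 23/25), width = 23/25 - 22/25 = 1/25
  'e': [22/25 + 1/25*0/1, 22/25 + 1/25*2/5) = [22/25, 112/125) <- contains code 111/125
  'b': [22/25 + 1/25*2/5, 22/25 + 1/25*3/5) = [112/125, 113/125)
  'd': [22/25 + 1/25*3/5, 22/25 + 1/25*4/5) = [113/125, 114/125)
  'c': [22/25 + 1/25*4/5, 22/25 + 1/25*1/1) = [114/125, 23/25)
  emit 'e', narrow to [22/25, 112/125)
Step 4: interval [22/25, 112/125), width = 112/125 - 22/25 = 2/125
  'e': [22/25 + 2/125*0/1, 22/25 + 2/125*2/5) = [22/25, 554/625)
  'b': [22/25 + 2/125*2/5, 22/25 + 2/125*3/5) = [554/625, 556/625) <- contains code 111/125
  'd': [22/25 + 2/125*3/5, 22/25 + 2/125*4/5) = [556/625, 558/625)
  'c': [22/25 + 2/125*4/5, 22/25 + 2/125*1/1) = [558/625, 112/125)
  emit 'b', narrow to [554/625, 556/625)

Answer: cbeb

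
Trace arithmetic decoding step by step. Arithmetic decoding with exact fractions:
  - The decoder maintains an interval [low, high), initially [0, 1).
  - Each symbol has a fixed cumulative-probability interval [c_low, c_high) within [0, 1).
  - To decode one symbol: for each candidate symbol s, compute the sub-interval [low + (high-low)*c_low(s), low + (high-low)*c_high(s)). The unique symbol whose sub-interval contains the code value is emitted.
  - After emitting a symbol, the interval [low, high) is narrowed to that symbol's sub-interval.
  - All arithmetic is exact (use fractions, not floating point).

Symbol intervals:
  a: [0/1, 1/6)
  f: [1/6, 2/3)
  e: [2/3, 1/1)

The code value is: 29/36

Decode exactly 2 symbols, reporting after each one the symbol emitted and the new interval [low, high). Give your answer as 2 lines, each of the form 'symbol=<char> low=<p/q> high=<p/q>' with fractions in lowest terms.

Answer: symbol=e low=2/3 high=1/1
symbol=f low=13/18 high=8/9

Derivation:
Step 1: interval [0/1, 1/1), width = 1/1 - 0/1 = 1/1
  'a': [0/1 + 1/1*0/1, 0/1 + 1/1*1/6) = [0/1, 1/6)
  'f': [0/1 + 1/1*1/6, 0/1 + 1/1*2/3) = [1/6, 2/3)
  'e': [0/1 + 1/1*2/3, 0/1 + 1/1*1/1) = [2/3, 1/1) <- contains code 29/36
  emit 'e', narrow to [2/3, 1/1)
Step 2: interval [2/3, 1/1), width = 1/1 - 2/3 = 1/3
  'a': [2/3 + 1/3*0/1, 2/3 + 1/3*1/6) = [2/3, 13/18)
  'f': [2/3 + 1/3*1/6, 2/3 + 1/3*2/3) = [13/18, 8/9) <- contains code 29/36
  'e': [2/3 + 1/3*2/3, 2/3 + 1/3*1/1) = [8/9, 1/1)
  emit 'f', narrow to [13/18, 8/9)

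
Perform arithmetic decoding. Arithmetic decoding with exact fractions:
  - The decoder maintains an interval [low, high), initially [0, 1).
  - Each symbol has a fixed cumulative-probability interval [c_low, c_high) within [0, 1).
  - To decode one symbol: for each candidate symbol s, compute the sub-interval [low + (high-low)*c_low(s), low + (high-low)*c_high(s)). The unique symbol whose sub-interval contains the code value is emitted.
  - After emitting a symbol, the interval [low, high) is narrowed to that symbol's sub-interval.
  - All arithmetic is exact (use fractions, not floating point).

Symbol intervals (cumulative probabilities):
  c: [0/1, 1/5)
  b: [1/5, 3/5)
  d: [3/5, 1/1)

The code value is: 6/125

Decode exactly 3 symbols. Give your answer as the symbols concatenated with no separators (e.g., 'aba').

Step 1: interval [0/1, 1/1), width = 1/1 - 0/1 = 1/1
  'c': [0/1 + 1/1*0/1, 0/1 + 1/1*1/5) = [0/1, 1/5) <- contains code 6/125
  'b': [0/1 + 1/1*1/5, 0/1 + 1/1*3/5) = [1/5, 3/5)
  'd': [0/1 + 1/1*3/5, 0/1 + 1/1*1/1) = [3/5, 1/1)
  emit 'c', narrow to [0/1, 1/5)
Step 2: interval [0/1, 1/5), width = 1/5 - 0/1 = 1/5
  'c': [0/1 + 1/5*0/1, 0/1 + 1/5*1/5) = [0/1, 1/25)
  'b': [0/1 + 1/5*1/5, 0/1 + 1/5*3/5) = [1/25, 3/25) <- contains code 6/125
  'd': [0/1 + 1/5*3/5, 0/1 + 1/5*1/1) = [3/25, 1/5)
  emit 'b', narrow to [1/25, 3/25)
Step 3: interval [1/25, 3/25), width = 3/25 - 1/25 = 2/25
  'c': [1/25 + 2/25*0/1, 1/25 + 2/25*1/5) = [1/25, 7/125) <- contains code 6/125
  'b': [1/25 + 2/25*1/5, 1/25 + 2/25*3/5) = [7/125, 11/125)
  'd': [1/25 + 2/25*3/5, 1/25 + 2/25*1/1) = [11/125, 3/25)
  emit 'c', narrow to [1/25, 7/125)

Answer: cbc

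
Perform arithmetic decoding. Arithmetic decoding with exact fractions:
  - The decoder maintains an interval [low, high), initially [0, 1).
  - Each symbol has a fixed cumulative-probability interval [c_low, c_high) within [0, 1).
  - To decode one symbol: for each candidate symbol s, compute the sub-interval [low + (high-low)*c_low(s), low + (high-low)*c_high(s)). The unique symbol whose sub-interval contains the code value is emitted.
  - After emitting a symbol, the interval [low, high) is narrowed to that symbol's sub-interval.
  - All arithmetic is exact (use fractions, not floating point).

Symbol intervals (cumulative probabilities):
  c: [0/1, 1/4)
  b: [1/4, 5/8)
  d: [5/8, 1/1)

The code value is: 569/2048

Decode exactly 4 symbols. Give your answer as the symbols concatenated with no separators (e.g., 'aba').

Answer: bcbc

Derivation:
Step 1: interval [0/1, 1/1), width = 1/1 - 0/1 = 1/1
  'c': [0/1 + 1/1*0/1, 0/1 + 1/1*1/4) = [0/1, 1/4)
  'b': [0/1 + 1/1*1/4, 0/1 + 1/1*5/8) = [1/4, 5/8) <- contains code 569/2048
  'd': [0/1 + 1/1*5/8, 0/1 + 1/1*1/1) = [5/8, 1/1)
  emit 'b', narrow to [1/4, 5/8)
Step 2: interval [1/4, 5/8), width = 5/8 - 1/4 = 3/8
  'c': [1/4 + 3/8*0/1, 1/4 + 3/8*1/4) = [1/4, 11/32) <- contains code 569/2048
  'b': [1/4 + 3/8*1/4, 1/4 + 3/8*5/8) = [11/32, 31/64)
  'd': [1/4 + 3/8*5/8, 1/4 + 3/8*1/1) = [31/64, 5/8)
  emit 'c', narrow to [1/4, 11/32)
Step 3: interval [1/4, 11/32), width = 11/32 - 1/4 = 3/32
  'c': [1/4 + 3/32*0/1, 1/4 + 3/32*1/4) = [1/4, 35/128)
  'b': [1/4 + 3/32*1/4, 1/4 + 3/32*5/8) = [35/128, 79/256) <- contains code 569/2048
  'd': [1/4 + 3/32*5/8, 1/4 + 3/32*1/1) = [79/256, 11/32)
  emit 'b', narrow to [35/128, 79/256)
Step 4: interval [35/128, 79/256), width = 79/256 - 35/128 = 9/256
  'c': [35/128 + 9/256*0/1, 35/128 + 9/256*1/4) = [35/128, 289/1024) <- contains code 569/2048
  'b': [35/128 + 9/256*1/4, 35/128 + 9/256*5/8) = [289/1024, 605/2048)
  'd': [35/128 + 9/256*5/8, 35/128 + 9/256*1/1) = [605/2048, 79/256)
  emit 'c', narrow to [35/128, 289/1024)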